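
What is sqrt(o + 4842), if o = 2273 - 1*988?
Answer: sqrt(6127) ≈ 78.275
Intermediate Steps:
o = 1285 (o = 2273 - 988 = 1285)
sqrt(o + 4842) = sqrt(1285 + 4842) = sqrt(6127)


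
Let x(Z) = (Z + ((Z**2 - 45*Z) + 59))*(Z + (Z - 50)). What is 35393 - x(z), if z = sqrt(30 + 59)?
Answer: 50625 - 2496*sqrt(89) ≈ 27078.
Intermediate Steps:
z = sqrt(89) ≈ 9.4340
x(Z) = (-50 + 2*Z)*(59 + Z**2 - 44*Z) (x(Z) = (Z + (59 + Z**2 - 45*Z))*(Z + (-50 + Z)) = (59 + Z**2 - 44*Z)*(-50 + 2*Z) = (-50 + 2*Z)*(59 + Z**2 - 44*Z))
35393 - x(z) = 35393 - (-2950 - 138*(sqrt(89))**2 + 2*(sqrt(89))**3 + 2318*sqrt(89)) = 35393 - (-2950 - 138*89 + 2*(89*sqrt(89)) + 2318*sqrt(89)) = 35393 - (-2950 - 12282 + 178*sqrt(89) + 2318*sqrt(89)) = 35393 - (-15232 + 2496*sqrt(89)) = 35393 + (15232 - 2496*sqrt(89)) = 50625 - 2496*sqrt(89)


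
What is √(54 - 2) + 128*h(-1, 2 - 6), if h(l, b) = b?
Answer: -512 + 2*√13 ≈ -504.79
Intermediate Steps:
√(54 - 2) + 128*h(-1, 2 - 6) = √(54 - 2) + 128*(2 - 6) = √52 + 128*(-4) = 2*√13 - 512 = -512 + 2*√13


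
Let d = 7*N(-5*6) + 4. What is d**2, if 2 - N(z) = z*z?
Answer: 39463524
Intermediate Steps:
N(z) = 2 - z**2 (N(z) = 2 - z*z = 2 - z**2)
d = -6282 (d = 7*(2 - (-5*6)**2) + 4 = 7*(2 - 1*(-30)**2) + 4 = 7*(2 - 1*900) + 4 = 7*(2 - 900) + 4 = 7*(-898) + 4 = -6286 + 4 = -6282)
d**2 = (-6282)**2 = 39463524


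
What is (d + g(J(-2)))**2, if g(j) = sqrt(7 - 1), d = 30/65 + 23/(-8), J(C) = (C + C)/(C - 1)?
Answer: 127897/10816 - 251*sqrt(6)/52 ≈ 0.0012980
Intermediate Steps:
J(C) = 2*C/(-1 + C) (J(C) = (2*C)/(-1 + C) = 2*C/(-1 + C))
d = -251/104 (d = 30*(1/65) + 23*(-1/8) = 6/13 - 23/8 = -251/104 ≈ -2.4135)
g(j) = sqrt(6)
(d + g(J(-2)))**2 = (-251/104 + sqrt(6))**2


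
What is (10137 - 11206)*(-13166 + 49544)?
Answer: -38888082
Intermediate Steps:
(10137 - 11206)*(-13166 + 49544) = -1069*36378 = -38888082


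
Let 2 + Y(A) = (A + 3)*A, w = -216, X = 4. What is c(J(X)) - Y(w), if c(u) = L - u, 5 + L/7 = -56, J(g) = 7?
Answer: -46440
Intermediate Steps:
L = -427 (L = -35 + 7*(-56) = -35 - 392 = -427)
c(u) = -427 - u
Y(A) = -2 + A*(3 + A) (Y(A) = -2 + (A + 3)*A = -2 + (3 + A)*A = -2 + A*(3 + A))
c(J(X)) - Y(w) = (-427 - 1*7) - (-2 + (-216)**2 + 3*(-216)) = (-427 - 7) - (-2 + 46656 - 648) = -434 - 1*46006 = -434 - 46006 = -46440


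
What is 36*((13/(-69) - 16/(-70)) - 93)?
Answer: -2693976/805 ≈ -3346.6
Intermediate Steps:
36*((13/(-69) - 16/(-70)) - 93) = 36*((13*(-1/69) - 16*(-1/70)) - 93) = 36*((-13/69 + 8/35) - 93) = 36*(97/2415 - 93) = 36*(-224498/2415) = -2693976/805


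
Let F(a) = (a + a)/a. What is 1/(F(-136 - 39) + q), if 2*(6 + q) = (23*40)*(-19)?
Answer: -1/8744 ≈ -0.00011436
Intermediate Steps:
F(a) = 2 (F(a) = (2*a)/a = 2)
q = -8746 (q = -6 + ((23*40)*(-19))/2 = -6 + (920*(-19))/2 = -6 + (½)*(-17480) = -6 - 8740 = -8746)
1/(F(-136 - 39) + q) = 1/(2 - 8746) = 1/(-8744) = -1/8744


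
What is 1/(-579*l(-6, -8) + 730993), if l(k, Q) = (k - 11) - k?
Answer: 1/737362 ≈ 1.3562e-6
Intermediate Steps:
l(k, Q) = -11 (l(k, Q) = (-11 + k) - k = -11)
1/(-579*l(-6, -8) + 730993) = 1/(-579*(-11) + 730993) = 1/(6369 + 730993) = 1/737362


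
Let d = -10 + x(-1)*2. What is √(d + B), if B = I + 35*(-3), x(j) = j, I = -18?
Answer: 3*I*√15 ≈ 11.619*I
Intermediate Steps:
d = -12 (d = -10 - 1*2 = -10 - 2 = -12)
B = -123 (B = -18 + 35*(-3) = -18 - 105 = -123)
√(d + B) = √(-12 - 123) = √(-135) = 3*I*√15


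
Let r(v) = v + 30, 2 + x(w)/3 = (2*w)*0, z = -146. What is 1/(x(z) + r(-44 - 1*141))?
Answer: -1/161 ≈ -0.0062112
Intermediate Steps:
x(w) = -6 (x(w) = -6 + 3*((2*w)*0) = -6 + 3*0 = -6 + 0 = -6)
r(v) = 30 + v
1/(x(z) + r(-44 - 1*141)) = 1/(-6 + (30 + (-44 - 1*141))) = 1/(-6 + (30 + (-44 - 141))) = 1/(-6 + (30 - 185)) = 1/(-6 - 155) = 1/(-161) = -1/161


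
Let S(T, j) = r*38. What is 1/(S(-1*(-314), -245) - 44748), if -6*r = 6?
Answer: -1/44786 ≈ -2.2328e-5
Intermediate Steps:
r = -1 (r = -1/6*6 = -1)
S(T, j) = -38 (S(T, j) = -1*38 = -38)
1/(S(-1*(-314), -245) - 44748) = 1/(-38 - 44748) = 1/(-44786) = -1/44786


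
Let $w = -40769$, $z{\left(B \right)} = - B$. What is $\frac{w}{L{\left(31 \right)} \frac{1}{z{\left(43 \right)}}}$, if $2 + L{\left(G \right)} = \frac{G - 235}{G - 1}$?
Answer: $- \frac{8765335}{44} \approx -1.9921 \cdot 10^{5}$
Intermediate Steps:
$L{\left(G \right)} = -2 + \frac{-235 + G}{-1 + G}$ ($L{\left(G \right)} = -2 + \frac{G - 235}{G - 1} = -2 + \frac{-235 + G}{-1 + G}$)
$\frac{w}{L{\left(31 \right)} \frac{1}{z{\left(43 \right)}}} = - \frac{40769}{\frac{-233 - 31}{-1 + 31} \frac{1}{\left(-1\right) 43}} = - \frac{40769}{\frac{-233 - 31}{30} \frac{1}{-43}} = - \frac{40769}{\frac{1}{30} \left(-264\right) \left(- \frac{1}{43}\right)} = - \frac{40769}{\left(- \frac{44}{5}\right) \left(- \frac{1}{43}\right)} = - \frac{40769}{\frac{44}{215}} = \left(-40769\right) \frac{215}{44} = - \frac{8765335}{44}$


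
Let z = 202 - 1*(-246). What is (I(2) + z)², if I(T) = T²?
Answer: 204304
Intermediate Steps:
z = 448 (z = 202 + 246 = 448)
(I(2) + z)² = (2² + 448)² = (4 + 448)² = 452² = 204304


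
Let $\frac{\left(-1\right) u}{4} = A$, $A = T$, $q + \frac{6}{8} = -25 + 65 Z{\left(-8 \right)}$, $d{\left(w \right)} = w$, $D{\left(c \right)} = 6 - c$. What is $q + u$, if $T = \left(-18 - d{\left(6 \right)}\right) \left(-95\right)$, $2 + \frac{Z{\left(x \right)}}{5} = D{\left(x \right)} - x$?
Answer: $- \frac{10583}{4} \approx -2645.8$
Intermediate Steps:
$Z{\left(x \right)} = 20 - 10 x$ ($Z{\left(x \right)} = -10 + 5 \left(\left(6 - x\right) - x\right) = -10 + 5 \left(6 - 2 x\right) = -10 - \left(-30 + 10 x\right) = 20 - 10 x$)
$T = 2280$ ($T = \left(-18 - 6\right) \left(-95\right) = \left(-24\right) \left(-95\right) = 2280$)
$q = \frac{25897}{4}$ ($q = - \frac{3}{4} - \left(25 - 65 \left(20 - -80\right)\right) = - \frac{3}{4} - \left(25 - 65 \left(20 + 80\right)\right) = - \frac{3}{4} + \left(-25 + 65 \cdot 100\right) = - \frac{3}{4} + \left(-25 + 6500\right) = - \frac{3}{4} + 6475 = \frac{25897}{4} \approx 6474.3$)
$A = 2280$
$u = -9120$ ($u = \left(-4\right) 2280 = -9120$)
$q + u = \frac{25897}{4} - 9120 = - \frac{10583}{4}$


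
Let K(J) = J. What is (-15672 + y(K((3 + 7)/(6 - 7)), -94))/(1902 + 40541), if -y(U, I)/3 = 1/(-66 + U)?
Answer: -1191069/3225668 ≈ -0.36925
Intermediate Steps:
y(U, I) = -3/(-66 + U)
(-15672 + y(K((3 + 7)/(6 - 7)), -94))/(1902 + 40541) = (-15672 - 3/(-66 + (3 + 7)/(6 - 7)))/(1902 + 40541) = (-15672 - 3/(-66 + 10/(-1)))/42443 = (-15672 - 3/(-66 + 10*(-1)))*(1/42443) = (-15672 - 3/(-66 - 10))*(1/42443) = (-15672 - 3/(-76))*(1/42443) = (-15672 - 3*(-1/76))*(1/42443) = (-15672 + 3/76)*(1/42443) = -1191069/76*1/42443 = -1191069/3225668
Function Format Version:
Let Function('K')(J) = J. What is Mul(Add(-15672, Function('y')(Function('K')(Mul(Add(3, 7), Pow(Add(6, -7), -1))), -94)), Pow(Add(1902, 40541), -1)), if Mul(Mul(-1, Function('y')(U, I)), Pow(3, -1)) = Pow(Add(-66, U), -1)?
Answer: Rational(-1191069, 3225668) ≈ -0.36925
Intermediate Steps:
Function('y')(U, I) = Mul(-3, Pow(Add(-66, U), -1))
Mul(Add(-15672, Function('y')(Function('K')(Mul(Add(3, 7), Pow(Add(6, -7), -1))), -94)), Pow(Add(1902, 40541), -1)) = Mul(Add(-15672, Mul(-3, Pow(Add(-66, Mul(Add(3, 7), Pow(Add(6, -7), -1))), -1))), Pow(Add(1902, 40541), -1)) = Mul(Add(-15672, Mul(-3, Pow(Add(-66, Mul(10, Pow(-1, -1))), -1))), Pow(42443, -1)) = Mul(Add(-15672, Mul(-3, Pow(Add(-66, Mul(10, -1)), -1))), Rational(1, 42443)) = Mul(Add(-15672, Mul(-3, Pow(Add(-66, -10), -1))), Rational(1, 42443)) = Mul(Add(-15672, Mul(-3, Pow(-76, -1))), Rational(1, 42443)) = Mul(Add(-15672, Mul(-3, Rational(-1, 76))), Rational(1, 42443)) = Mul(Add(-15672, Rational(3, 76)), Rational(1, 42443)) = Mul(Rational(-1191069, 76), Rational(1, 42443)) = Rational(-1191069, 3225668)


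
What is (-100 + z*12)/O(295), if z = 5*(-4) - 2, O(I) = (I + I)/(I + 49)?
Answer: -62608/295 ≈ -212.23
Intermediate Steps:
O(I) = 2*I/(49 + I) (O(I) = (2*I)/(49 + I) = 2*I/(49 + I))
z = -22 (z = -20 - 2 = -22)
(-100 + z*12)/O(295) = (-100 - 22*12)/((2*295/(49 + 295))) = (-100 - 264)/((2*295/344)) = -364/(2*295*(1/344)) = -364/295/172 = -364*172/295 = -62608/295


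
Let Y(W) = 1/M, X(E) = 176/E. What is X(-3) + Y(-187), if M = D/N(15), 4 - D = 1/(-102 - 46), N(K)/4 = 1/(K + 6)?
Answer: -243328/4151 ≈ -58.619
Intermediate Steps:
N(K) = 4/(6 + K) (N(K) = 4/(K + 6) = 4/(6 + K))
D = 593/148 (D = 4 - 1/(-102 - 46) = 4 - 1/(-148) = 4 - 1*(-1/148) = 4 + 1/148 = 593/148 ≈ 4.0068)
M = 12453/592 (M = 593/(148*((4/(6 + 15)))) = 593/(148*((4/21))) = 593/(148*((4*(1/21)))) = 593/(148*(4/21)) = (593/148)*(21/4) = 12453/592 ≈ 21.035)
Y(W) = 592/12453 (Y(W) = 1/(12453/592) = 592/12453)
X(-3) + Y(-187) = 176/(-3) + 592/12453 = 176*(-⅓) + 592/12453 = -176/3 + 592/12453 = -243328/4151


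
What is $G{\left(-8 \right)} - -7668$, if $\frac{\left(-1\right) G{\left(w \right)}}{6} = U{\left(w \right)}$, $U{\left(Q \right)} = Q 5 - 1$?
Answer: $7914$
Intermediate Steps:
$U{\left(Q \right)} = -1 + 5 Q$ ($U{\left(Q \right)} = 5 Q - 1 = -1 + 5 Q$)
$G{\left(w \right)} = 6 - 30 w$ ($G{\left(w \right)} = - 6 \left(-1 + 5 w\right) = 6 - 30 w$)
$G{\left(-8 \right)} - -7668 = \left(6 - -240\right) - -7668 = \left(6 + 240\right) + 7668 = 246 + 7668 = 7914$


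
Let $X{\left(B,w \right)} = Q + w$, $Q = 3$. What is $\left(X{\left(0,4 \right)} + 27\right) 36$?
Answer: $1224$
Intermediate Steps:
$X{\left(B,w \right)} = 3 + w$
$\left(X{\left(0,4 \right)} + 27\right) 36 = \left(\left(3 + 4\right) + 27\right) 36 = \left(7 + 27\right) 36 = 34 \cdot 36 = 1224$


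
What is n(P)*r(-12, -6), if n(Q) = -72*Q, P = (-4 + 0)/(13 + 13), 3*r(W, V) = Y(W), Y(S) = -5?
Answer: -240/13 ≈ -18.462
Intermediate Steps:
r(W, V) = -5/3 (r(W, V) = (⅓)*(-5) = -5/3)
P = -2/13 (P = -4/26 = -4*1/26 = -2/13 ≈ -0.15385)
n(P)*r(-12, -6) = -72*(-2/13)*(-5/3) = (144/13)*(-5/3) = -240/13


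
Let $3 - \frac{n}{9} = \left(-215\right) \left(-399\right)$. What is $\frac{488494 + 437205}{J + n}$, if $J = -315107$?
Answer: $- \frac{925699}{1087145} \approx -0.8515$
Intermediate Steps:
$n = -772038$ ($n = 27 - 9 \left(\left(-215\right) \left(-399\right)\right) = 27 - 772065 = -772038$)
$\frac{488494 + 437205}{J + n} = \frac{488494 + 437205}{-315107 - 772038} = \frac{925699}{-1087145} = 925699 \left(- \frac{1}{1087145}\right) = - \frac{925699}{1087145}$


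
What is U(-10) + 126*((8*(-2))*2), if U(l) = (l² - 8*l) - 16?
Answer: -3868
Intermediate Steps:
U(l) = -16 + l² - 8*l
U(-10) + 126*((8*(-2))*2) = (-16 + (-10)² - 8*(-10)) + 126*((8*(-2))*2) = (-16 + 100 + 80) + 126*(-16*2) = 164 + 126*(-32) = 164 - 4032 = -3868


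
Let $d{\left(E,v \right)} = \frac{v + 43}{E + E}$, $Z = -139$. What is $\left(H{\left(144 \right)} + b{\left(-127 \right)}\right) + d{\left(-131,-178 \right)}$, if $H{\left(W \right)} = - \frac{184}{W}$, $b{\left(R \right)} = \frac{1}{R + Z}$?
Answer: $- \frac{240313}{313614} \approx -0.76627$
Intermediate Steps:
$d{\left(E,v \right)} = \frac{43 + v}{2 E}$
$b{\left(R \right)} = \frac{1}{-139 + R}$ ($b{\left(R \right)} = \frac{1}{R - 139} = \frac{1}{-139 + R}$)
$\left(H{\left(144 \right)} + b{\left(-127 \right)}\right) + d{\left(-131,-178 \right)} = \left(- \frac{184}{144} + \frac{1}{-139 - 127}\right) + \frac{43 - 178}{2 \left(-131\right)} = \left(\left(-184\right) \frac{1}{144} + \frac{1}{-266}\right) + \frac{1}{2} \left(- \frac{1}{131}\right) \left(-135\right) = \left(- \frac{23}{18} - \frac{1}{266}\right) + \frac{135}{262} = - \frac{1534}{1197} + \frac{135}{262} = - \frac{240313}{313614}$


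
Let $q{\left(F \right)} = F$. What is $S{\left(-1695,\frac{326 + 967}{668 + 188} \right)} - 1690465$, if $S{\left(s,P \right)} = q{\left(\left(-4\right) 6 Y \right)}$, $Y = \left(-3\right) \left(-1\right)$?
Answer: $-1690537$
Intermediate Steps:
$Y = 3$
$S{\left(s,P \right)} = -72$ ($S{\left(s,P \right)} = \left(-4\right) 6 \cdot 3 = \left(-24\right) 3 = -72$)
$S{\left(-1695,\frac{326 + 967}{668 + 188} \right)} - 1690465 = -72 - 1690465 = -1690537$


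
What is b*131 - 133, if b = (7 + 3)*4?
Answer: 5107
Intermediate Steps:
b = 40 (b = 10*4 = 40)
b*131 - 133 = 40*131 - 133 = 5240 - 133 = 5107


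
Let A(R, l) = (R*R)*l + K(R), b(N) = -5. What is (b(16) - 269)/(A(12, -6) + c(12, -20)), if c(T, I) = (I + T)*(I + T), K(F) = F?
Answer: 137/394 ≈ 0.34772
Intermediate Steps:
A(R, l) = R + l*R² (A(R, l) = (R*R)*l + R = R²*l + R = l*R² + R = R + l*R²)
c(T, I) = (I + T)²
(b(16) - 269)/(A(12, -6) + c(12, -20)) = (-5 - 269)/(12*(1 + 12*(-6)) + (-20 + 12)²) = -274/(12*(1 - 72) + (-8)²) = -274/(12*(-71) + 64) = -274/(-852 + 64) = -274/(-788) = -274*(-1/788) = 137/394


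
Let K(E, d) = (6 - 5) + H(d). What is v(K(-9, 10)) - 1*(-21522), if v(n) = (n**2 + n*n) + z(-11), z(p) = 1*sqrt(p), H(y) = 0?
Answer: 21524 + I*sqrt(11) ≈ 21524.0 + 3.3166*I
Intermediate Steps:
z(p) = sqrt(p)
K(E, d) = 1 (K(E, d) = (6 - 5) + 0 = 1 + 0 = 1)
v(n) = 2*n**2 + I*sqrt(11) (v(n) = (n**2 + n*n) + sqrt(-11) = (n**2 + n**2) + I*sqrt(11) = 2*n**2 + I*sqrt(11))
v(K(-9, 10)) - 1*(-21522) = (2*1**2 + I*sqrt(11)) - 1*(-21522) = (2*1 + I*sqrt(11)) + 21522 = (2 + I*sqrt(11)) + 21522 = 21524 + I*sqrt(11)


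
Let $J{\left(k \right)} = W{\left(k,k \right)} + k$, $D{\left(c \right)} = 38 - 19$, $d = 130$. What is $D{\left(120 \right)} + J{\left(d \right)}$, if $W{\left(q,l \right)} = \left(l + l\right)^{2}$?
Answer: $67749$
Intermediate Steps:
$W{\left(q,l \right)} = 4 l^{2}$ ($W{\left(q,l \right)} = \left(2 l\right)^{2} = 4 l^{2}$)
$D{\left(c \right)} = 19$ ($D{\left(c \right)} = 38 - 19 = 19$)
$J{\left(k \right)} = k + 4 k^{2}$ ($J{\left(k \right)} = 4 k^{2} + k = k + 4 k^{2}$)
$D{\left(120 \right)} + J{\left(d \right)} = 19 + 130 \left(1 + 4 \cdot 130\right) = 19 + 130 \left(1 + 520\right) = 19 + 130 \cdot 521 = 19 + 67730 = 67749$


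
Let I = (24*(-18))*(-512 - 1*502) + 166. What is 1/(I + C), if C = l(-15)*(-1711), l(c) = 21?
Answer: 1/402283 ≈ 2.4858e-6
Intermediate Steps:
I = 438214 (I = -432*(-512 - 502) + 166 = -432*(-1014) + 166 = 438048 + 166 = 438214)
C = -35931 (C = 21*(-1711) = -35931)
1/(I + C) = 1/(438214 - 35931) = 1/402283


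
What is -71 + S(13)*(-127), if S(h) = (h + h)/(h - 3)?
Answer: -2006/5 ≈ -401.20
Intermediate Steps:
S(h) = 2*h/(-3 + h) (S(h) = (2*h)/(-3 + h) = 2*h/(-3 + h))
-71 + S(13)*(-127) = -71 + (2*13/(-3 + 13))*(-127) = -71 + (2*13/10)*(-127) = -71 + (2*13*(⅒))*(-127) = -71 + (13/5)*(-127) = -71 - 1651/5 = -2006/5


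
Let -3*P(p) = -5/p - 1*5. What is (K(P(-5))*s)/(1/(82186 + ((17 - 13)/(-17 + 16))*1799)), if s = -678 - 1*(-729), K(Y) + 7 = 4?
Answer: -11473470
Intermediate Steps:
P(p) = 5/3 + 5/(3*p) (P(p) = -(-5/p - 1*5)/3 = -(-5/p - 5)/3 = -(-5 - 5/p)/3 = 5/3 + 5/(3*p))
K(Y) = -3 (K(Y) = -7 + 4 = -3)
s = 51 (s = -678 + 729 = 51)
(K(P(-5))*s)/(1/(82186 + ((17 - 13)/(-17 + 16))*1799)) = (-3*51)/(1/(82186 + ((17 - 13)/(-17 + 16))*1799)) = -153/(1/(82186 + (4/(-1))*1799)) = -153/(1/(82186 + (4*(-1))*1799)) = -153/(1/(82186 - 4*1799)) = -153/(1/(82186 - 7196)) = -153/(1/74990) = -153/1/74990 = -153*74990 = -11473470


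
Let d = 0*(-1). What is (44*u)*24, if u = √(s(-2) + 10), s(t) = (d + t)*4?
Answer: 1056*√2 ≈ 1493.4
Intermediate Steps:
d = 0
s(t) = 4*t (s(t) = (0 + t)*4 = t*4 = 4*t)
u = √2 (u = √(4*(-2) + 10) = √(-8 + 10) = √2 ≈ 1.4142)
(44*u)*24 = (44*√2)*24 = 1056*√2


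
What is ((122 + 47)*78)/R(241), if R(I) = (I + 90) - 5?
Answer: 6591/163 ≈ 40.436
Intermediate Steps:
R(I) = 85 + I (R(I) = (90 + I) - 5 = 85 + I)
((122 + 47)*78)/R(241) = ((122 + 47)*78)/(85 + 241) = (169*78)/326 = 13182*(1/326) = 6591/163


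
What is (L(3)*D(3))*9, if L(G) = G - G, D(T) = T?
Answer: 0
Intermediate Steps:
L(G) = 0
(L(3)*D(3))*9 = (0*3)*9 = 0*9 = 0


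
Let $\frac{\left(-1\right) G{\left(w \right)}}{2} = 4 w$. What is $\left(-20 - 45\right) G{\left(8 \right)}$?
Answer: $4160$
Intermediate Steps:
$G{\left(w \right)} = - 8 w$ ($G{\left(w \right)} = - 2 \cdot 4 w = - 8 w$)
$\left(-20 - 45\right) G{\left(8 \right)} = \left(-20 - 45\right) \left(\left(-8\right) 8\right) = \left(-65\right) \left(-64\right) = 4160$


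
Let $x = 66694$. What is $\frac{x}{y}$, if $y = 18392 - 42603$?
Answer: $- \frac{66694}{24211} \approx -2.7547$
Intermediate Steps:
$y = -24211$ ($y = 18392 - 42603 = -24211$)
$\frac{x}{y} = \frac{66694}{-24211} = 66694 \left(- \frac{1}{24211}\right) = - \frac{66694}{24211}$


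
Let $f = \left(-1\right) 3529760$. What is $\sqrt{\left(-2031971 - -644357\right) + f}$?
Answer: $i \sqrt{4917374} \approx 2217.5 i$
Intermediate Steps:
$f = -3529760$
$\sqrt{\left(-2031971 - -644357\right) + f} = \sqrt{\left(-2031971 - -644357\right) - 3529760} = \sqrt{\left(-2031971 + 644357\right) - 3529760} = \sqrt{-1387614 - 3529760} = \sqrt{-4917374} = i \sqrt{4917374}$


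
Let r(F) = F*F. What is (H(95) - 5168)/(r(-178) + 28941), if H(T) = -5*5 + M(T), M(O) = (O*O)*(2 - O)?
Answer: -844518/60625 ≈ -13.930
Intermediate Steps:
M(O) = O²*(2 - O)
H(T) = -25 + T²*(2 - T) (H(T) = -5*5 + T²*(2 - T) = -25 + T²*(2 - T))
r(F) = F²
(H(95) - 5168)/(r(-178) + 28941) = ((-25 + 95²*(2 - 1*95)) - 5168)/((-178)² + 28941) = ((-25 + 9025*(2 - 95)) - 5168)/(31684 + 28941) = ((-25 + 9025*(-93)) - 5168)/60625 = ((-25 - 839325) - 5168)*(1/60625) = (-839350 - 5168)*(1/60625) = -844518*1/60625 = -844518/60625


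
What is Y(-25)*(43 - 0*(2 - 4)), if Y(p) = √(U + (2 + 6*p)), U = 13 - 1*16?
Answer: 43*I*√151 ≈ 528.39*I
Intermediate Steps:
U = -3 (U = 13 - 16 = -3)
Y(p) = √(-1 + 6*p) (Y(p) = √(-3 + (2 + 6*p)) = √(-1 + 6*p))
Y(-25)*(43 - 0*(2 - 4)) = √(-1 + 6*(-25))*(43 - 0*(2 - 4)) = √(-1 - 150)*(43 - 0*(-2)) = √(-151)*(43 - 1*0) = (I*√151)*(43 + 0) = (I*√151)*43 = 43*I*√151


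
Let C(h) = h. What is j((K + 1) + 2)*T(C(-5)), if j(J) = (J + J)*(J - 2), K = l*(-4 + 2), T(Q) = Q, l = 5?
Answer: -630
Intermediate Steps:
K = -10 (K = 5*(-4 + 2) = 5*(-2) = -10)
j(J) = 2*J*(-2 + J) (j(J) = (2*J)*(-2 + J) = 2*J*(-2 + J))
j((K + 1) + 2)*T(C(-5)) = (2*((-10 + 1) + 2)*(-2 + ((-10 + 1) + 2)))*(-5) = (2*(-9 + 2)*(-2 + (-9 + 2)))*(-5) = (2*(-7)*(-2 - 7))*(-5) = (2*(-7)*(-9))*(-5) = 126*(-5) = -630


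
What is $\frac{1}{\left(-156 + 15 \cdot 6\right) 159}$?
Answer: $- \frac{1}{10494} \approx -9.5293 \cdot 10^{-5}$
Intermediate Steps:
$\frac{1}{\left(-156 + 15 \cdot 6\right) 159} = \frac{1}{\left(-156 + 90\right) 159} = \frac{1}{\left(-66\right) 159} = \frac{1}{-10494} = - \frac{1}{10494}$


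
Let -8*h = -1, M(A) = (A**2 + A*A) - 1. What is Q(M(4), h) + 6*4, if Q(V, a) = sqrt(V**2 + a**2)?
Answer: 24 + sqrt(61505)/8 ≈ 55.000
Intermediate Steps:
M(A) = -1 + 2*A**2 (M(A) = (A**2 + A**2) - 1 = 2*A**2 - 1 = -1 + 2*A**2)
h = 1/8 (h = -1/8*(-1) = 1/8 ≈ 0.12500)
Q(M(4), h) + 6*4 = sqrt((-1 + 2*4**2)**2 + (1/8)**2) + 6*4 = sqrt((-1 + 2*16)**2 + 1/64) + 24 = sqrt((-1 + 32)**2 + 1/64) + 24 = sqrt(31**2 + 1/64) + 24 = sqrt(961 + 1/64) + 24 = sqrt(61505/64) + 24 = sqrt(61505)/8 + 24 = 24 + sqrt(61505)/8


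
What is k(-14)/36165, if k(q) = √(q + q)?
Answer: 2*I*√7/36165 ≈ 0.00014632*I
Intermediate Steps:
k(q) = √2*√q (k(q) = √(2*q) = √2*√q)
k(-14)/36165 = (√2*√(-14))/36165 = (√2*(I*√14))*(1/36165) = (2*I*√7)*(1/36165) = 2*I*√7/36165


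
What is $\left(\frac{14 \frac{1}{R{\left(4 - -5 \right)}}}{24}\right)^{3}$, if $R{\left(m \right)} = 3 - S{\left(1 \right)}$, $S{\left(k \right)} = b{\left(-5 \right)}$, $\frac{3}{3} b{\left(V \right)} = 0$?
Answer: $\frac{343}{46656} \approx 0.0073517$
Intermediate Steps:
$b{\left(V \right)} = 0$
$S{\left(k \right)} = 0$
$R{\left(m \right)} = 3$ ($R{\left(m \right)} = 3 - 0 = 3 + 0 = 3$)
$\left(\frac{14 \frac{1}{R{\left(4 - -5 \right)}}}{24}\right)^{3} = \left(\frac{14 \cdot \frac{1}{3}}{24}\right)^{3} = \left(14 \cdot \frac{1}{3} \cdot \frac{1}{24}\right)^{3} = \left(\frac{14}{3} \cdot \frac{1}{24}\right)^{3} = \left(\frac{7}{36}\right)^{3} = \frac{343}{46656}$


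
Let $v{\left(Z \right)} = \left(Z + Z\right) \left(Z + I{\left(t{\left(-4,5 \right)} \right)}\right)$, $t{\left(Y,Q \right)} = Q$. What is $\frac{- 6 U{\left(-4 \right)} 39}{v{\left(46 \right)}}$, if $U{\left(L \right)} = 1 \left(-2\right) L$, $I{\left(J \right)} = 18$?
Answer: $- \frac{117}{368} \approx -0.31793$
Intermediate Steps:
$v{\left(Z \right)} = 2 Z \left(18 + Z\right)$ ($v{\left(Z \right)} = \left(Z + Z\right) \left(Z + 18\right) = 2 Z \left(18 + Z\right)$)
$U{\left(L \right)} = - 2 L$
$\frac{- 6 U{\left(-4 \right)} 39}{v{\left(46 \right)}} = \frac{- 6 \left(\left(-2\right) \left(-4\right)\right) 39}{2 \cdot 46 \left(18 + 46\right)} = \frac{\left(-6\right) 8 \cdot 39}{2 \cdot 46 \cdot 64} = \frac{\left(-48\right) 39}{5888} = \left(-1872\right) \frac{1}{5888} = - \frac{117}{368}$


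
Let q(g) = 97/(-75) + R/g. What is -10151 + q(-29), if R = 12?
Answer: -22082138/2175 ≈ -10153.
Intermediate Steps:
q(g) = -97/75 + 12/g (q(g) = 97/(-75) + 12/g = 97*(-1/75) + 12/g = -97/75 + 12/g)
-10151 + q(-29) = -10151 + (-97/75 + 12/(-29)) = -10151 + (-97/75 + 12*(-1/29)) = -10151 + (-97/75 - 12/29) = -10151 - 3713/2175 = -22082138/2175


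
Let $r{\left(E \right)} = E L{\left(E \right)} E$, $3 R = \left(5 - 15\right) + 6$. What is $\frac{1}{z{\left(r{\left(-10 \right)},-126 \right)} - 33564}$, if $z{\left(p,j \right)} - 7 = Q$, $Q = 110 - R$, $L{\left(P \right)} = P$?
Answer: $- \frac{3}{100337} \approx -2.9899 \cdot 10^{-5}$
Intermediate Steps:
$R = - \frac{4}{3}$ ($R = \frac{\left(5 - 15\right) + 6}{3} = \frac{-10 + 6}{3} = \frac{1}{3} \left(-4\right) = - \frac{4}{3} \approx -1.3333$)
$Q = \frac{334}{3}$ ($Q = 110 - - \frac{4}{3} = 110 + \frac{4}{3} = \frac{334}{3} \approx 111.33$)
$r{\left(E \right)} = E^{3}$ ($r{\left(E \right)} = E E E = E^{2} E = E^{3}$)
$z{\left(p,j \right)} = \frac{355}{3}$ ($z{\left(p,j \right)} = 7 + \frac{334}{3} = \frac{355}{3}$)
$\frac{1}{z{\left(r{\left(-10 \right)},-126 \right)} - 33564} = \frac{1}{\frac{355}{3} - 33564} = \frac{1}{- \frac{100337}{3}} = - \frac{3}{100337}$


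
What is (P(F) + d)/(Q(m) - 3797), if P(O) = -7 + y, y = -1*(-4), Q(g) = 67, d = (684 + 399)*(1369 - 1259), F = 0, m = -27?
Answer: -119127/3730 ≈ -31.938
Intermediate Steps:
d = 119130 (d = 1083*110 = 119130)
y = 4
P(O) = -3 (P(O) = -7 + 4 = -3)
(P(F) + d)/(Q(m) - 3797) = (-3 + 119130)/(67 - 3797) = 119127/(-3730) = 119127*(-1/3730) = -119127/3730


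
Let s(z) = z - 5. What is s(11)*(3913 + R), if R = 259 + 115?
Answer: 25722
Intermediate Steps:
R = 374
s(z) = -5 + z
s(11)*(3913 + R) = (-5 + 11)*(3913 + 374) = 6*4287 = 25722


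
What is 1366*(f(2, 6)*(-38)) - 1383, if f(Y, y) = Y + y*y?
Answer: -1973887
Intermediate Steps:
f(Y, y) = Y + y²
1366*(f(2, 6)*(-38)) - 1383 = 1366*((2 + 6²)*(-38)) - 1383 = 1366*((2 + 36)*(-38)) - 1383 = 1366*(38*(-38)) - 1383 = 1366*(-1444) - 1383 = -1972504 - 1383 = -1973887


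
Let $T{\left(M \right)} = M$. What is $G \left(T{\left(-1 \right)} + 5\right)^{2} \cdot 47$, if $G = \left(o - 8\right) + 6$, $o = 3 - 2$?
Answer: $-752$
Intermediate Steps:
$o = 1$
$G = -1$ ($G = \left(1 - 8\right) + 6 = -7 + 6 = -1$)
$G \left(T{\left(-1 \right)} + 5\right)^{2} \cdot 47 = - \left(-1 + 5\right)^{2} \cdot 47 = - 4^{2} \cdot 47 = \left(-1\right) 16 \cdot 47 = \left(-16\right) 47 = -752$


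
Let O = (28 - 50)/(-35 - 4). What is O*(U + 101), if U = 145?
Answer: 1804/13 ≈ 138.77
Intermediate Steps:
O = 22/39 (O = -22/(-39) = -22*(-1/39) = 22/39 ≈ 0.56410)
O*(U + 101) = 22*(145 + 101)/39 = (22/39)*246 = 1804/13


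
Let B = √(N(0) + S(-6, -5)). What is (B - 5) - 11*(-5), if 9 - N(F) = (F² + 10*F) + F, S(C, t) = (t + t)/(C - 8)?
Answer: 50 + 2*√119/7 ≈ 53.117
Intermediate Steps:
S(C, t) = 2*t/(-8 + C) (S(C, t) = (2*t)/(-8 + C) = 2*t/(-8 + C))
N(F) = 9 - F² - 11*F (N(F) = 9 - ((F² + 10*F) + F) = 9 - (F² + 11*F) = 9 + (-F² - 11*F) = 9 - F² - 11*F)
B = 2*√119/7 (B = √((9 - 1*0² - 11*0) + 2*(-5)/(-8 - 6)) = √((9 - 1*0 + 0) + 2*(-5)/(-14)) = √((9 + 0 + 0) + 2*(-5)*(-1/14)) = √(9 + 5/7) = √(68/7) = 2*√119/7 ≈ 3.1168)
(B - 5) - 11*(-5) = (2*√119/7 - 5) - 11*(-5) = (-5 + 2*√119/7) + 55 = 50 + 2*√119/7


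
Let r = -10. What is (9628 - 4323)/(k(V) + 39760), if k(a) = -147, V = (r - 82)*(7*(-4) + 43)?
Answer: 5305/39613 ≈ 0.13392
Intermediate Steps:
V = -1380 (V = (-10 - 82)*(7*(-4) + 43) = -92*(-28 + 43) = -92*15 = -1380)
(9628 - 4323)/(k(V) + 39760) = (9628 - 4323)/(-147 + 39760) = 5305/39613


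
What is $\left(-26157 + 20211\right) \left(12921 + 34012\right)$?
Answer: $-279063618$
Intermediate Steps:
$\left(-26157 + 20211\right) \left(12921 + 34012\right) = \left(-5946\right) 46933 = -279063618$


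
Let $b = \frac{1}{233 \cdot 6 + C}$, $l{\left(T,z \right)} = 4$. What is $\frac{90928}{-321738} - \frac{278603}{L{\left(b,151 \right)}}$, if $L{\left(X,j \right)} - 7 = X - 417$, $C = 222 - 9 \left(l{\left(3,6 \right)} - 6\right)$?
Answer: $\frac{73382311211810}{108036242151} \approx 679.24$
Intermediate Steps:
$C = 240$ ($C = 222 - 9 \left(4 - 6\right) = 222 - -18 = 222 + 18 = 240$)
$b = \frac{1}{1638}$ ($b = \frac{1}{233 \cdot 6 + 240} = \frac{1}{1398 + 240} = \frac{1}{1638} \approx 0.0006105$)
$L{\left(X,j \right)} = -410 + X$ ($L{\left(X,j \right)} = 7 + \left(X - 417\right) = 7 + \left(-417 + X\right) = -410 + X$)
$\frac{90928}{-321738} - \frac{278603}{L{\left(b,151 \right)}} = \frac{90928}{-321738} - \frac{278603}{-410 + \frac{1}{1638}} = 90928 \left(- \frac{1}{321738}\right) - \frac{278603}{- \frac{671579}{1638}} = - \frac{45464}{160869} - - \frac{456351714}{671579} = - \frac{45464}{160869} + \frac{456351714}{671579} = \frac{73382311211810}{108036242151}$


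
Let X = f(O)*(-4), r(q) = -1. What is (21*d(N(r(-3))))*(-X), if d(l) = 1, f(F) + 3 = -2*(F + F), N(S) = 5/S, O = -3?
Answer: 756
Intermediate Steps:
f(F) = -3 - 4*F (f(F) = -3 - 2*(F + F) = -3 - 4*F)
X = -36 (X = (-3 - 4*(-3))*(-4) = (-3 + 12)*(-4) = 9*(-4) = -36)
(21*d(N(r(-3))))*(-X) = (21*1)*(-1*(-36)) = 21*36 = 756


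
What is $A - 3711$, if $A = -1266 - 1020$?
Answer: $-5997$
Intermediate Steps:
$A = -2286$
$A - 3711 = -2286 - 3711 = -5997$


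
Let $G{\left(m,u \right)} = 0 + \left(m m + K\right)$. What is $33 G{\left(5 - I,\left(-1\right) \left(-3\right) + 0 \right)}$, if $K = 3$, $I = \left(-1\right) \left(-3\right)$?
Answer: $231$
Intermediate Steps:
$I = 3$
$G{\left(m,u \right)} = 3 + m^{2}$ ($G{\left(m,u \right)} = 0 + \left(m m + 3\right) = 0 + \left(m^{2} + 3\right) = 0 + \left(3 + m^{2}\right) = 3 + m^{2}$)
$33 G{\left(5 - I,\left(-1\right) \left(-3\right) + 0 \right)} = 33 \left(3 + \left(5 - 3\right)^{2}\right) = 33 \left(3 + 2^{2}\right) = 33 \left(3 + 4\right) = 33 \cdot 7 = 231$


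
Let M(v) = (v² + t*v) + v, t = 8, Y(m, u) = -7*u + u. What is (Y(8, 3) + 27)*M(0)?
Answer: 0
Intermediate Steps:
Y(m, u) = -6*u
M(v) = v² + 9*v (M(v) = (v² + 8*v) + v = v² + 9*v)
(Y(8, 3) + 27)*M(0) = (-6*3 + 27)*(0*(9 + 0)) = (-18 + 27)*(0*9) = 9*0 = 0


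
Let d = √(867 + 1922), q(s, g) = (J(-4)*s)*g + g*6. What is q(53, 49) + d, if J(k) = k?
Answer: -10094 + √2789 ≈ -10041.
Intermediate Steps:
q(s, g) = 6*g - 4*g*s (q(s, g) = (-4*s)*g + g*6 = -4*g*s + 6*g = 6*g - 4*g*s)
d = √2789 ≈ 52.811
q(53, 49) + d = 2*49*(3 - 2*53) + √2789 = 2*49*(3 - 106) + √2789 = 2*49*(-103) + √2789 = -10094 + √2789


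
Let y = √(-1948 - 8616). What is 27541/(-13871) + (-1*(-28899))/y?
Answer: -27541/13871 - 1521*I*√2641/278 ≈ -1.9855 - 281.17*I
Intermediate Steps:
y = 2*I*√2641 (y = √(-10564) = 2*I*√2641 ≈ 102.78*I)
27541/(-13871) + (-1*(-28899))/y = 27541/(-13871) + (-1*(-28899))/((2*I*√2641)) = 27541*(-1/13871) + 28899*(-I*√2641/5282) = -27541/13871 - 1521*I*√2641/278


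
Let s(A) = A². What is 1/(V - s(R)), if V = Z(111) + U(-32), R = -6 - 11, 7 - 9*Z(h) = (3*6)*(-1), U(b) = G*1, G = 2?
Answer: -9/2558 ≈ -0.0035184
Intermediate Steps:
U(b) = 2 (U(b) = 2*1 = 2)
Z(h) = 25/9 (Z(h) = 7/9 - 3*6*(-1)/9 = 7/9 - 2*(-1) = 7/9 - ⅑*(-18) = 7/9 + 2 = 25/9)
R = -17
V = 43/9 (V = 25/9 + 2 = 43/9 ≈ 4.7778)
1/(V - s(R)) = 1/(43/9 - 1*(-17)²) = 1/(43/9 - 1*289) = 1/(43/9 - 289) = 1/(-2558/9) = -9/2558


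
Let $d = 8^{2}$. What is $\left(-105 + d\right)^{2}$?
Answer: $1681$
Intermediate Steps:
$d = 64$
$\left(-105 + d\right)^{2} = \left(-105 + 64\right)^{2} = \left(-41\right)^{2} = 1681$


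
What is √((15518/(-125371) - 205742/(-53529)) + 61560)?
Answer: 10*√27726643157433208691367/6710984259 ≈ 248.12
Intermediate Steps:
√((15518/(-125371) - 205742/(-53529)) + 61560) = √((15518*(-1/125371) - 205742*(-1/53529)) + 61560) = √((-15518/125371 + 205742/53529) + 61560) = √(24963417260/6710984259 + 61560) = √(413153154401300/6710984259) = 10*√27726643157433208691367/6710984259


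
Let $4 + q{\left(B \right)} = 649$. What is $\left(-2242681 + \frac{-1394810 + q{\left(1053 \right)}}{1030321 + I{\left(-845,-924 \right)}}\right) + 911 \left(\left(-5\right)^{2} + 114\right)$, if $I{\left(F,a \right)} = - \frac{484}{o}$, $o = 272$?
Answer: $- \frac{2797251132528}{1321919} \approx -2.1161 \cdot 10^{6}$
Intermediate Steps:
$q{\left(B \right)} = 645$ ($q{\left(B \right)} = -4 + 649 = 645$)
$I{\left(F,a \right)} = - \frac{121}{68}$ ($I{\left(F,a \right)} = - \frac{484}{272} = \left(-484\right) \frac{1}{272} = - \frac{121}{68}$)
$\left(-2242681 + \frac{-1394810 + q{\left(1053 \right)}}{1030321 + I{\left(-845,-924 \right)}}\right) + 911 \left(\left(-5\right)^{2} + 114\right) = \left(-2242681 + \frac{-1394810 + 645}{1030321 - \frac{121}{68}}\right) + 911 \left(\left(-5\right)^{2} + 114\right) = \left(-2242681 - \frac{1394165}{\frac{70061707}{68}}\right) + 911 \left(25 + 114\right) = \left(-2242681 - \frac{1788740}{1321919}\right) + 911 \cdot 139 = \left(-2242681 - \frac{1788740}{1321919}\right) + 126629 = - \frac{2964644413579}{1321919} + 126629 = - \frac{2797251132528}{1321919}$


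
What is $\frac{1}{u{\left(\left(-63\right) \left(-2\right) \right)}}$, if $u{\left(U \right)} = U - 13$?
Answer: $\frac{1}{113} \approx 0.0088496$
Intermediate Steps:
$u{\left(U \right)} = -13 + U$
$\frac{1}{u{\left(\left(-63\right) \left(-2\right) \right)}} = \frac{1}{-13 - -126} = \frac{1}{-13 + 126} = \frac{1}{113}$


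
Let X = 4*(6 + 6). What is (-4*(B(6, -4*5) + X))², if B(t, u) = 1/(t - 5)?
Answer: 38416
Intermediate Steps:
X = 48 (X = 4*12 = 48)
B(t, u) = 1/(-5 + t)
(-4*(B(6, -4*5) + X))² = (-4*(1/(-5 + 6) + 48))² = (-4*(1/1 + 48))² = (-4*(1 + 48))² = (-4*49)² = (-196)² = 38416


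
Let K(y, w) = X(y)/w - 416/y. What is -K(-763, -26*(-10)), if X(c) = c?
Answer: 474009/198380 ≈ 2.3894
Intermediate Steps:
K(y, w) = -416/y + y/w (K(y, w) = y/w - 416/y = -416/y + y/w)
-K(-763, -26*(-10)) = -(-416/(-763) - 763/((-26*(-10)))) = -(-416*(-1/763) - 763/260) = -(416/763 - 763*1/260) = -(416/763 - 763/260) = -1*(-474009/198380) = 474009/198380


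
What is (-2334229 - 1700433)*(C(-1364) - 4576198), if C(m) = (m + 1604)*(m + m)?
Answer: 21104986079716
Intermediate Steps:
C(m) = 2*m*(1604 + m) (C(m) = (1604 + m)*(2*m) = 2*m*(1604 + m))
(-2334229 - 1700433)*(C(-1364) - 4576198) = (-2334229 - 1700433)*(2*(-1364)*(1604 - 1364) - 4576198) = -4034662*(2*(-1364)*240 - 4576198) = -4034662*(-654720 - 4576198) = -4034662*(-5230918) = 21104986079716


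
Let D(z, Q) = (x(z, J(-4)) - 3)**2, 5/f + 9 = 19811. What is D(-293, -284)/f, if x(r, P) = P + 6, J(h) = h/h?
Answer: 316832/5 ≈ 63366.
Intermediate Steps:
f = 5/19802 (f = 5/(-9 + 19811) = 5/19802 ≈ 0.00025250)
J(h) = 1
x(r, P) = 6 + P
D(z, Q) = 16 (D(z, Q) = ((6 + 1) - 3)**2 = (7 - 3)**2 = 4**2 = 16)
D(-293, -284)/f = 16/(5/19802) = 16*(19802/5) = 316832/5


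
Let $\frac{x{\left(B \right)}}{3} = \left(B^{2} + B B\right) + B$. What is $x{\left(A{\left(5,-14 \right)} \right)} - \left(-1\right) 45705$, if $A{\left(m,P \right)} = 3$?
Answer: $45768$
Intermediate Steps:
$x{\left(B \right)} = 3 B + 6 B^{2}$ ($x{\left(B \right)} = 3 \left(\left(B^{2} + B B\right) + B\right) = 3 \left(\left(B^{2} + B^{2}\right) + B\right) = 3 \left(2 B^{2} + B\right) = 3 \left(B + 2 B^{2}\right) = 3 B + 6 B^{2}$)
$x{\left(A{\left(5,-14 \right)} \right)} - \left(-1\right) 45705 = 3 \cdot 3 \left(1 + 2 \cdot 3\right) - \left(-1\right) 45705 = 3 \cdot 3 \left(1 + 6\right) - -45705 = 3 \cdot 3 \cdot 7 + 45705 = 63 + 45705 = 45768$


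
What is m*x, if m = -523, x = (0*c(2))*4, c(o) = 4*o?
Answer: 0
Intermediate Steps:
x = 0 (x = (0*(4*2))*4 = (0*8)*4 = 0*4 = 0)
m*x = -523*0 = 0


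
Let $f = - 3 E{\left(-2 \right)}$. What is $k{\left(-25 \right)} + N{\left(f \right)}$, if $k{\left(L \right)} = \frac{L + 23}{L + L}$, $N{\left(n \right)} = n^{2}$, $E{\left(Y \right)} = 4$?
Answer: $\frac{3601}{25} \approx 144.04$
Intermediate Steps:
$f = -12$ ($f = \left(-3\right) 4 = -12$)
$k{\left(L \right)} = \frac{23 + L}{2 L}$
$k{\left(-25 \right)} + N{\left(f \right)} = \frac{23 - 25}{2 \left(-25\right)} + \left(-12\right)^{2} = \frac{1}{2} \left(- \frac{1}{25}\right) \left(-2\right) + 144 = \frac{1}{25} + 144 = \frac{3601}{25}$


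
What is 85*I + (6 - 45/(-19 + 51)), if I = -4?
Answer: -10733/32 ≈ -335.41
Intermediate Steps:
85*I + (6 - 45/(-19 + 51)) = 85*(-4) + (6 - 45/(-19 + 51)) = -340 + (6 - 45/32) = -340 + 147/32 = -10733/32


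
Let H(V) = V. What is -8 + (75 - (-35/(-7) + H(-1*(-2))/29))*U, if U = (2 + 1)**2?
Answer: 18020/29 ≈ 621.38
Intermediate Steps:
U = 9 (U = 3**2 = 9)
-8 + (75 - (-35/(-7) + H(-1*(-2))/29))*U = -8 + (75 - (-35/(-7) - 1*(-2)/29))*9 = -8 + (75 - (-35*(-1/7) + 2*(1/29)))*9 = -8 + (75 - (5 + 2/29))*9 = -8 + (75 - 1*147/29)*9 = -8 + (75 - 147/29)*9 = -8 + (2028/29)*9 = -8 + 18252/29 = 18020/29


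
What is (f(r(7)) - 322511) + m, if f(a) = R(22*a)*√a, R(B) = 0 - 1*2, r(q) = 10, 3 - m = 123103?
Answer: -445611 - 2*√10 ≈ -4.4562e+5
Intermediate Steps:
m = -123100 (m = 3 - 1*123103 = 3 - 123103 = -123100)
R(B) = -2 (R(B) = 0 - 2 = -2)
f(a) = -2*√a
(f(r(7)) - 322511) + m = (-2*√10 - 322511) - 123100 = (-322511 - 2*√10) - 123100 = -445611 - 2*√10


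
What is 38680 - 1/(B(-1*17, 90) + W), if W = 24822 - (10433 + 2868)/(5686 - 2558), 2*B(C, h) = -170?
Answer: 2992440870672/77364035 ≈ 38680.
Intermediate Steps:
B(C, h) = -85 (B(C, h) = (½)*(-170) = -85)
W = 77629915/3128 (W = 24822 - 13301/3128 = 77629915/3128 ≈ 24818.)
38680 - 1/(B(-1*17, 90) + W) = 38680 - 1/(-85 + 77629915/3128) = 38680 - 1/77364035/3128 = 38680 - 1*3128/77364035 = 38680 - 3128/77364035 = 2992440870672/77364035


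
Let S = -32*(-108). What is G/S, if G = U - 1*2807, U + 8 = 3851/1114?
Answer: -3132059/3849984 ≈ -0.81353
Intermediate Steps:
U = -5061/1114 (U = -8 + 3851/1114 = -5061/1114 ≈ -4.5431)
S = 3456
G = -3132059/1114 (G = -5061/1114 - 1*2807 = -5061/1114 - 2807 = -3132059/1114 ≈ -2811.5)
G/S = -3132059/1114/3456 = -3132059/1114*1/3456 = -3132059/3849984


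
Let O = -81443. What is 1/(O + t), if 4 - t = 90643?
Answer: -1/172082 ≈ -5.8112e-6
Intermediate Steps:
t = -90639 (t = 4 - 1*90643 = 4 - 90643 = -90639)
1/(O + t) = 1/(-81443 - 90639) = 1/(-172082) = -1/172082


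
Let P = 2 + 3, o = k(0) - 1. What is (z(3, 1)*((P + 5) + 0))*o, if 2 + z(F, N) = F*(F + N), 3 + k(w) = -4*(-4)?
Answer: 1200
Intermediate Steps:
k(w) = 13 (k(w) = -3 - 4*(-4) = -3 + 16 = 13)
z(F, N) = -2 + F*(F + N)
o = 12 (o = 13 - 1 = 12)
P = 5
(z(3, 1)*((P + 5) + 0))*o = ((-2 + 3² + 3*1)*((5 + 5) + 0))*12 = ((-2 + 9 + 3)*(10 + 0))*12 = (10*10)*12 = 100*12 = 1200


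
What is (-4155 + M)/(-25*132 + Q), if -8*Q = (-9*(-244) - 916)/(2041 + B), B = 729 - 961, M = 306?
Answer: 6962841/5969860 ≈ 1.1663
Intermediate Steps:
B = -232
Q = -160/1809 (Q = -(-9*(-244) - 916)/(8*(2041 - 232)) = -(2196 - 916)/(8*1809) = -160/1809 ≈ -0.088447)
(-4155 + M)/(-25*132 + Q) = (-4155 + 306)/(-25*132 - 160/1809) = -3849/(-3300 - 160/1809) = -3849/(-5969860/1809) = -3849*(-1809/5969860) = 6962841/5969860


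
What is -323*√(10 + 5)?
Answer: -323*√15 ≈ -1251.0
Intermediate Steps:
-323*√(10 + 5) = -323*√15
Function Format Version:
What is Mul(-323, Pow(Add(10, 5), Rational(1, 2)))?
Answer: Mul(-323, Pow(15, Rational(1, 2))) ≈ -1251.0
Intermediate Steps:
Mul(-323, Pow(Add(10, 5), Rational(1, 2))) = Mul(-323, Pow(15, Rational(1, 2)))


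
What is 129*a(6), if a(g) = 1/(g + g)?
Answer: 43/4 ≈ 10.750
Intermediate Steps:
a(g) = 1/(2*g)
129*a(6) = 129*((½)/6) = 129*((½)*(⅙)) = 129*(1/12) = 43/4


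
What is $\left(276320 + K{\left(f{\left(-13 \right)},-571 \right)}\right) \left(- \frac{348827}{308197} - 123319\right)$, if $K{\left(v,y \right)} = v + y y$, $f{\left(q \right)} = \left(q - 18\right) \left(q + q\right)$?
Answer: $- \frac{22924504637419890}{308197} \approx -7.4383 \cdot 10^{10}$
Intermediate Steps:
$f{\left(q \right)} = 2 q \left(-18 + q\right)$ ($f{\left(q \right)} = \left(-18 + q\right) 2 q = 2 q \left(-18 + q\right)$)
$K{\left(v,y \right)} = v + y^{2}$
$\left(276320 + K{\left(f{\left(-13 \right)},-571 \right)}\right) \left(- \frac{348827}{308197} - 123319\right) = \left(276320 + \left(2 \left(-13\right) \left(-18 - 13\right) + \left(-571\right)^{2}\right)\right) \left(- \frac{348827}{308197} - 123319\right) = \left(276320 + \left(2 \left(-13\right) \left(-31\right) + 326041\right)\right) \left(\left(-348827\right) \frac{1}{308197} - 123319\right) = \left(276320 + \left(806 + 326041\right)\right) \left(- \frac{348827}{308197} - 123319\right) = \left(276320 + 326847\right) \left(- \frac{38006894670}{308197}\right) = 603167 \left(- \frac{38006894670}{308197}\right) = - \frac{22924504637419890}{308197}$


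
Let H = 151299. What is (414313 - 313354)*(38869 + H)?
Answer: 19199171112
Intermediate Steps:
(414313 - 313354)*(38869 + H) = (414313 - 313354)*(38869 + 151299) = 100959*190168 = 19199171112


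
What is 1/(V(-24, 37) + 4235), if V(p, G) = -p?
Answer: 1/4259 ≈ 0.00023480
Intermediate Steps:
1/(V(-24, 37) + 4235) = 1/(-1*(-24) + 4235) = 1/(24 + 4235) = 1/4259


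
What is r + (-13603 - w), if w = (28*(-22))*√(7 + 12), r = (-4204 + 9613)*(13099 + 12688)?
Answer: 139468280 + 616*√19 ≈ 1.3947e+8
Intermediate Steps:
r = 139481883 (r = 5409*25787 = 139481883)
w = -616*√19 ≈ -2685.1
r + (-13603 - w) = 139481883 + (-13603 - (-616)*√19) = 139481883 + (-13603 + 616*√19) = 139468280 + 616*√19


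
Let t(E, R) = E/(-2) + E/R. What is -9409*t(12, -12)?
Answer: 65863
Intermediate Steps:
t(E, R) = -E/2 + E/R (t(E, R) = E*(-1/2) + E/R = -E/2 + E/R)
-9409*t(12, -12) = -9409*(-1/2*12 + 12/(-12)) = -9409*(-6 + 12*(-1/12)) = -9409*(-6 - 1) = -9409*(-7) = 65863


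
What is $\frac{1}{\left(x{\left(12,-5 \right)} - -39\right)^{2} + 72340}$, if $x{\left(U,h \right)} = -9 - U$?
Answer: $\frac{1}{72664} \approx 1.3762 \cdot 10^{-5}$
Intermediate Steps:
$\frac{1}{\left(x{\left(12,-5 \right)} - -39\right)^{2} + 72340} = \frac{1}{\left(\left(-9 - 12\right) - -39\right)^{2} + 72340} = \frac{1}{\left(\left(-9 - 12\right) + \left(-12 + 51\right)\right)^{2} + 72340} = \frac{1}{\left(-21 + 39\right)^{2} + 72340} = \frac{1}{18^{2} + 72340} = \frac{1}{324 + 72340} = \frac{1}{72664}$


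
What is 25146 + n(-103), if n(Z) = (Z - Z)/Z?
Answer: 25146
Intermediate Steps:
n(Z) = 0 (n(Z) = 0/Z = 0)
25146 + n(-103) = 25146 + 0 = 25146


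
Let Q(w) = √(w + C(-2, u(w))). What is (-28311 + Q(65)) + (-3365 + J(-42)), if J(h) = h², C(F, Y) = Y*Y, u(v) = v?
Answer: -29912 + √4290 ≈ -29847.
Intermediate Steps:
C(F, Y) = Y²
Q(w) = √(w + w²)
(-28311 + Q(65)) + (-3365 + J(-42)) = (-28311 + √(65*(1 + 65))) + (-3365 + (-42)²) = (-28311 + √(65*66)) + (-3365 + 1764) = (-28311 + √4290) - 1601 = -29912 + √4290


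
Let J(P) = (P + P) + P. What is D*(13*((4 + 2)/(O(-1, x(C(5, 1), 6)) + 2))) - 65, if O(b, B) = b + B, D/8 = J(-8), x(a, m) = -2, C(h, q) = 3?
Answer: 14911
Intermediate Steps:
J(P) = 3*P (J(P) = 2*P + P = 3*P)
D = -192 (D = 8*(3*(-8)) = 8*(-24) = -192)
O(b, B) = B + b
D*(13*((4 + 2)/(O(-1, x(C(5, 1), 6)) + 2))) - 65 = -2496*(4 + 2)/((-2 - 1) + 2) - 65 = -2496*6/(-3 + 2) - 65 = -2496*6/(-1) - 65 = -2496*6*(-1) - 65 = -2496*(-6) - 65 = -192*(-78) - 65 = 14976 - 65 = 14911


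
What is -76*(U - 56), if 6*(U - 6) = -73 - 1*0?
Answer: 14174/3 ≈ 4724.7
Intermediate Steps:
U = -37/6 (U = 6 + (-73 - 1*0)/6 = 6 + (-73 + 0)/6 = 6 + (1/6)*(-73) = 6 - 73/6 = -37/6 ≈ -6.1667)
-76*(U - 56) = -76*(-37/6 - 56) = -76*(-373/6) = 14174/3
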